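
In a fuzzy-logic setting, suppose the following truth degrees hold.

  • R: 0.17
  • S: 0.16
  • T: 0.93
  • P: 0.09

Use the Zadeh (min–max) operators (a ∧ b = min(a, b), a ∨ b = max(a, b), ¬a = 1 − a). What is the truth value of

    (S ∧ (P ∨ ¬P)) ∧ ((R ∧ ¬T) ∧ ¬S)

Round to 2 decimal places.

0.07

¬P = 1 − 0.09 = 0.91
P ∨ ¬P = max(a, b) on (0.09, 0.91) = 0.91
S ∧ (P ∨ ¬P) = min(a, b) on (0.16, 0.91) = 0.16
¬T = 1 − 0.93 = 0.07
R ∧ ¬T = min(a, b) on (0.17, 0.07) = 0.07
¬S = 1 − 0.16 = 0.84
(R ∧ ¬T) ∧ ¬S = min(a, b) on (0.07, 0.84) = 0.07
(S ∧ (P ∨ ¬P)) ∧ ((R ∧ ¬T) ∧ ¬S) = min(a, b) on (0.16, 0.07) = 0.07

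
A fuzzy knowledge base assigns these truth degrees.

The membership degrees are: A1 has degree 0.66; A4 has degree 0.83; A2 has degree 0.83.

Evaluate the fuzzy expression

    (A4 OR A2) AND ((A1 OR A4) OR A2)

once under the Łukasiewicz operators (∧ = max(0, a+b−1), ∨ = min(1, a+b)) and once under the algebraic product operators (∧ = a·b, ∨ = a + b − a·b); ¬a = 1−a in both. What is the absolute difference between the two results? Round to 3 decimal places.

Under Łukasiewicz:
  A4 OR A2 = min(1, a+b) on (0.83, 0.83) = 1.00
  A1 OR A4 = min(1, a+b) on (0.66, 0.83) = 1.00
  (A1 OR A4) OR A2 = min(1, a+b) on (1.00, 0.83) = 1.00
  (A4 OR A2) AND ((A1 OR A4) OR A2) = max(0, a+b−1) on (1.00, 1.00) = 1.00
  → value = 1.0000
Under algebraic product:
  A4 OR A2 = a + b − a·b on (0.8300, 0.8300) = 0.9711
  A1 OR A4 = a + b − a·b on (0.6600, 0.8300) = 0.9422
  (A1 OR A4) OR A2 = a + b − a·b on (0.9422, 0.8300) = 0.9902
  (A4 OR A2) AND ((A1 OR A4) OR A2) = a·b on (0.9711, 0.9902) = 0.9616
  → value = 0.9616
|1.0000 − 0.9616| = 0.038

0.038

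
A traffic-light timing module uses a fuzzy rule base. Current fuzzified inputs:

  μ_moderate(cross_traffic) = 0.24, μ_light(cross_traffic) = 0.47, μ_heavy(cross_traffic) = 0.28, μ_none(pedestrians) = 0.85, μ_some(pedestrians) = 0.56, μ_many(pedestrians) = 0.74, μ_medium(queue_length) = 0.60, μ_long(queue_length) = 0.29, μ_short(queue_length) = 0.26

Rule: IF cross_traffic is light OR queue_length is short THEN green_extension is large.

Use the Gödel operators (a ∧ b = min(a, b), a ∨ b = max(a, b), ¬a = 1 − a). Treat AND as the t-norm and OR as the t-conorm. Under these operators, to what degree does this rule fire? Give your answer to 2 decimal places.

firing strength: light=0.47, short=0.26; OR[max(a, b)] → w = 0.47

0.47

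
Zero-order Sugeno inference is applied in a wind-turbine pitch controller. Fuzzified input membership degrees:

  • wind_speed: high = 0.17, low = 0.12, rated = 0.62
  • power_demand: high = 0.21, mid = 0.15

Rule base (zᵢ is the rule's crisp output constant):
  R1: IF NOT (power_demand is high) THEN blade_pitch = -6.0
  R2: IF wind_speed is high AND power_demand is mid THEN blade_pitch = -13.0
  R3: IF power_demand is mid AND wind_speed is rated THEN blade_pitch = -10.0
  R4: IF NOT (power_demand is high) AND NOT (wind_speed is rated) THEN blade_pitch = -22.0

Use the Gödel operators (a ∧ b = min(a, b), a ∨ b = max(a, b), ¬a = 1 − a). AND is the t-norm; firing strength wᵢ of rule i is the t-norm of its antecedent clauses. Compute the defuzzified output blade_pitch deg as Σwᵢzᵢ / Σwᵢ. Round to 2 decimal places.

-11.26

R1 (z=-6.0): ¬high=1−0.21=0.79 → w = 0.79
R2 (z=-13.0): high=0.17, mid=0.15; AND[min(a, b)] → w = 0.15
R3 (z=-10.0): mid=0.15, rated=0.62; AND[min(a, b)] → w = 0.15
R4 (z=-22.0): ¬high=1−0.21=0.79, ¬rated=1−0.62=0.38; AND[min(a, b)] → w = 0.38
Weighted average = (0.79·-6.0 + 0.15·-13.0 + 0.15·-10.0 + 0.38·-22.0) / (0.79 + 0.15 + 0.15 + 0.38)
  = -16.5500 / 1.4700 = -11.26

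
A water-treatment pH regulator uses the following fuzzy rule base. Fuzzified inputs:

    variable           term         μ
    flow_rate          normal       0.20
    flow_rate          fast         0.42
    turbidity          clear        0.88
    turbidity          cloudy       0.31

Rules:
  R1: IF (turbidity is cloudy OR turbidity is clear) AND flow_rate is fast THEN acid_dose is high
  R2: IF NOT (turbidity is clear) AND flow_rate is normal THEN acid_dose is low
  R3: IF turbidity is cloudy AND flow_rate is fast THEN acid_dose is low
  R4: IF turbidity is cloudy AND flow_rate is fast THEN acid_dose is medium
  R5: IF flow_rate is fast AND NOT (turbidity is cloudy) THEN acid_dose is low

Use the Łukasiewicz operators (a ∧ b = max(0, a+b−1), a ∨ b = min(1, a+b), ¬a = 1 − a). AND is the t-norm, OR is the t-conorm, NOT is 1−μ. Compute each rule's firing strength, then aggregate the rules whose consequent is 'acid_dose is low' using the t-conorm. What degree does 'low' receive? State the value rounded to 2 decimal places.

R1: (cloudy=0.31 OR clear=0.88) = 1.00; AND[max(0, a+b−1)] with fast=0.42 → w = 0.42
R2: ¬clear=1−0.88=0.12, normal=0.20; AND[max(0, a+b−1)] → w = 0.00
R3: cloudy=0.31, fast=0.42; AND[max(0, a+b−1)] → w = 0.00
R4: cloudy=0.31, fast=0.42; AND[max(0, a+b−1)] → w = 0.00
R5: fast=0.42, ¬cloudy=1−0.31=0.69; AND[max(0, a+b−1)] → w = 0.11
Rules with consequent 'low': {R2, R3, R5} → strengths 0.00, 0.00, 0.11
Aggregate via t-conorm [min(1, a+b)]: 0.11

0.11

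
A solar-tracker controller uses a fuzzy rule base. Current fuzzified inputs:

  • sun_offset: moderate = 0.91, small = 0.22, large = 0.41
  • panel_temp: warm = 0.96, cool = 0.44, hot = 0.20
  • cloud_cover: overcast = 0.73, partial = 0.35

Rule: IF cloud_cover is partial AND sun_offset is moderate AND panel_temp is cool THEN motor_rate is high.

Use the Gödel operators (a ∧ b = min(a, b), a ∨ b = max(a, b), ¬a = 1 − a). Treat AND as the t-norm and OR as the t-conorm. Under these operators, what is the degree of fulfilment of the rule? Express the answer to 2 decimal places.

0.35

firing strength: partial=0.35, moderate=0.91, cool=0.44; AND[min(a, b)] → w = 0.35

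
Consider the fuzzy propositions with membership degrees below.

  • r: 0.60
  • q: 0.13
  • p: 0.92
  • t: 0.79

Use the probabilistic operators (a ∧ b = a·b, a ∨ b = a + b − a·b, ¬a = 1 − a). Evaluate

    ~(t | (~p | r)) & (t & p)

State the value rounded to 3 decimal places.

~p = 1 − 0.9200 = 0.0800
~p | r = a + b − a·b on (0.0800, 0.6000) = 0.6320
t | (~p | r) = a + b − a·b on (0.7900, 0.6320) = 0.9227
~(t | (~p | r)) = 1 − 0.9227 = 0.0773
t & p = a·b on (0.7900, 0.9200) = 0.7268
~(t | (~p | r)) & (t & p) = a·b on (0.0773, 0.7268) = 0.0562

0.056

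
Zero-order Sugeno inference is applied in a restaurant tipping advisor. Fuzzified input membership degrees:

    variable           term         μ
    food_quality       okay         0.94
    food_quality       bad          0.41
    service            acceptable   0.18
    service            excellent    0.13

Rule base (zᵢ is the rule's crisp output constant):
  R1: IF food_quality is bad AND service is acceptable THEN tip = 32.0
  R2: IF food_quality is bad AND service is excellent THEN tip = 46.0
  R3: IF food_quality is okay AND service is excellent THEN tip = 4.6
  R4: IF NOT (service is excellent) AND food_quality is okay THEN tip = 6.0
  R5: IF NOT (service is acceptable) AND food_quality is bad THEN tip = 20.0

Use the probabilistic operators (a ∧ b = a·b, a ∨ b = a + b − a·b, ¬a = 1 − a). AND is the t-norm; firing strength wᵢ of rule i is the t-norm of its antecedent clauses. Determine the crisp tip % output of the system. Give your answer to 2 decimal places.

R1 (z=32.0): bad=0.41, acceptable=0.18; AND[a·b] → w = 0.0738
R2 (z=46.0): bad=0.41, excellent=0.13; AND[a·b] → w = 0.0533
R3 (z=4.6): okay=0.94, excellent=0.13; AND[a·b] → w = 0.1222
R4 (z=6.0): ¬excellent=1−0.13=0.87, okay=0.94; AND[a·b] → w = 0.8178
R5 (z=20.0): ¬acceptable=1−0.18=0.82, bad=0.41; AND[a·b] → w = 0.3362
Weighted average = (0.0738·32.0 + 0.0533·46.0 + 0.1222·4.6 + 0.8178·6.0 + 0.3362·20.0) / (0.0738 + 0.0533 + 0.1222 + 0.8178 + 0.3362)
  = 17.0063 / 1.4033 = 12.12

12.12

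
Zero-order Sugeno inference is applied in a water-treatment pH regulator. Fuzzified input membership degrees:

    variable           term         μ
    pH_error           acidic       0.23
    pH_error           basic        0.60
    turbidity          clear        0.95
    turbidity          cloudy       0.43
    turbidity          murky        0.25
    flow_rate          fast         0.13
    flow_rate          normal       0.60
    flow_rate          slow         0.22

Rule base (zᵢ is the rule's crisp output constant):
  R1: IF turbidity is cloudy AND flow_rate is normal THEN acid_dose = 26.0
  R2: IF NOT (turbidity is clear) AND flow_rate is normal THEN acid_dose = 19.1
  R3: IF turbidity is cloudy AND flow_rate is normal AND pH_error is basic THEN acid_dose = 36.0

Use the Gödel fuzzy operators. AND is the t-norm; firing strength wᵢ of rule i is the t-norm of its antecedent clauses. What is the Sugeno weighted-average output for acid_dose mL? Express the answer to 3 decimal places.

R1 (z=26.0): cloudy=0.43, normal=0.60; AND[min(a, b)] → w = 0.43
R2 (z=19.1): ¬clear=1−0.95=0.05, normal=0.60; AND[min(a, b)] → w = 0.05
R3 (z=36.0): cloudy=0.43, normal=0.60, basic=0.60; AND[min(a, b)] → w = 0.43
Weighted average = (0.43·26.0 + 0.05·19.1 + 0.43·36.0) / (0.43 + 0.05 + 0.43)
  = 27.6150 / 0.9100 = 30.346

30.346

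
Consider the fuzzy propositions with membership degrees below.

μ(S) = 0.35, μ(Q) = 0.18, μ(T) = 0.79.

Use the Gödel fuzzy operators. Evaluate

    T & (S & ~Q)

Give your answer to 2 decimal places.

0.35

~Q = 1 − 0.18 = 0.82
S & ~Q = min(a, b) on (0.35, 0.82) = 0.35
T & (S & ~Q) = min(a, b) on (0.79, 0.35) = 0.35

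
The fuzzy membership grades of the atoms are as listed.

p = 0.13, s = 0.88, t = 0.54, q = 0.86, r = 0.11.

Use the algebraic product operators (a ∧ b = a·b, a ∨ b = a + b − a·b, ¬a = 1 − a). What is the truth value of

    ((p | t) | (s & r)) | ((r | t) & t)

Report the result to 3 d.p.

p | t = a + b − a·b on (0.1300, 0.5400) = 0.5998
s & r = a·b on (0.8800, 0.1100) = 0.0968
(p | t) | (s & r) = a + b − a·b on (0.5998, 0.0968) = 0.6385
r | t = a + b − a·b on (0.1100, 0.5400) = 0.5906
(r | t) & t = a·b on (0.5906, 0.5400) = 0.3189
((p | t) | (s & r)) | ((r | t) & t) = a + b − a·b on (0.6385, 0.3189) = 0.7538

0.754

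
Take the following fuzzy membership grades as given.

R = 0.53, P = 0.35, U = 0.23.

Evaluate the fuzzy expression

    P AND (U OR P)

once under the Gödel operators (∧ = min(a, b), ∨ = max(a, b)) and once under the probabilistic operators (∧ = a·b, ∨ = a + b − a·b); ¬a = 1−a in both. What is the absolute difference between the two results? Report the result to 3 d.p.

0.175

Under Gödel:
  U OR P = max(a, b) on (0.23, 0.35) = 0.35
  P AND (U OR P) = min(a, b) on (0.35, 0.35) = 0.35
  → value = 0.3500
Under probabilistic:
  U OR P = a + b − a·b on (0.2300, 0.3500) = 0.4995
  P AND (U OR P) = a·b on (0.3500, 0.4995) = 0.1748
  → value = 0.1748
|0.3500 − 0.1748| = 0.175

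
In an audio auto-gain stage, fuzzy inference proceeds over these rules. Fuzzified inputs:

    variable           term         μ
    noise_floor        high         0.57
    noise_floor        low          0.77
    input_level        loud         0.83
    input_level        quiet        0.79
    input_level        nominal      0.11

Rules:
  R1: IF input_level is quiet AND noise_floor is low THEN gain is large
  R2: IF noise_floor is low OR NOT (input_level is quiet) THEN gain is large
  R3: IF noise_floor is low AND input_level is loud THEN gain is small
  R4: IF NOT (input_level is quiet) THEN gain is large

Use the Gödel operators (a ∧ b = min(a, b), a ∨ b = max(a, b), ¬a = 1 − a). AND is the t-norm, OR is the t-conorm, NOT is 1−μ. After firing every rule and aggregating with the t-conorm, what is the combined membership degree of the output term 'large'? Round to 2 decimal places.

0.77

R1: quiet=0.79, low=0.77; AND[min(a, b)] → w = 0.77
R2: low=0.77, ¬quiet=1−0.79=0.21; OR[max(a, b)] → w = 0.77
R3: low=0.77, loud=0.83; AND[min(a, b)] → w = 0.77
R4: ¬quiet=1−0.79=0.21 → w = 0.21
Rules with consequent 'large': {R1, R2, R4} → strengths 0.77, 0.77, 0.21
Aggregate via t-conorm [max(a, b)]: 0.77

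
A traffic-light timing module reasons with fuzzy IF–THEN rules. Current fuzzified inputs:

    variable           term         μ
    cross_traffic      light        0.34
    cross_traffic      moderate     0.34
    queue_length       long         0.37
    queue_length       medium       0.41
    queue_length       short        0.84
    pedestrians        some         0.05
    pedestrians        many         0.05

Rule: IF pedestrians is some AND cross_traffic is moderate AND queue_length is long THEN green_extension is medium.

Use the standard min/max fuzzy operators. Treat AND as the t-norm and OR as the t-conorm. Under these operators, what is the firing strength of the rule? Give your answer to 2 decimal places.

firing strength: some=0.05, moderate=0.34, long=0.37; AND[min(a, b)] → w = 0.05

0.05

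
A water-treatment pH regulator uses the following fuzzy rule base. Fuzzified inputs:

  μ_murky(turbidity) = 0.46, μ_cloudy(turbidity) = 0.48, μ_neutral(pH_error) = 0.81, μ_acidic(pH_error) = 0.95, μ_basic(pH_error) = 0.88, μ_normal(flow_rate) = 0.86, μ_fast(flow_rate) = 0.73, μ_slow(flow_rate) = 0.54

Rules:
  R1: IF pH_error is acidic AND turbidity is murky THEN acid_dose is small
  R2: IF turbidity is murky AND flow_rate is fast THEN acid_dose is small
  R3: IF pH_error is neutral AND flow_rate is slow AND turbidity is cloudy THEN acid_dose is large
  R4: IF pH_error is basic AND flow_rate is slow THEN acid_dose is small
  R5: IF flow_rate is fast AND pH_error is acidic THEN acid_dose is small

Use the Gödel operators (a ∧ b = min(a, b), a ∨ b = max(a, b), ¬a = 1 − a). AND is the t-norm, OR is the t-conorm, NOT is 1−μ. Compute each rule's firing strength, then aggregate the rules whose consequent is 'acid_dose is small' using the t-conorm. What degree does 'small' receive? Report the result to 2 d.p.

0.73

R1: acidic=0.95, murky=0.46; AND[min(a, b)] → w = 0.46
R2: murky=0.46, fast=0.73; AND[min(a, b)] → w = 0.46
R3: neutral=0.81, slow=0.54, cloudy=0.48; AND[min(a, b)] → w = 0.48
R4: basic=0.88, slow=0.54; AND[min(a, b)] → w = 0.54
R5: fast=0.73, acidic=0.95; AND[min(a, b)] → w = 0.73
Rules with consequent 'small': {R1, R2, R4, R5} → strengths 0.46, 0.46, 0.54, 0.73
Aggregate via t-conorm [max(a, b)]: 0.73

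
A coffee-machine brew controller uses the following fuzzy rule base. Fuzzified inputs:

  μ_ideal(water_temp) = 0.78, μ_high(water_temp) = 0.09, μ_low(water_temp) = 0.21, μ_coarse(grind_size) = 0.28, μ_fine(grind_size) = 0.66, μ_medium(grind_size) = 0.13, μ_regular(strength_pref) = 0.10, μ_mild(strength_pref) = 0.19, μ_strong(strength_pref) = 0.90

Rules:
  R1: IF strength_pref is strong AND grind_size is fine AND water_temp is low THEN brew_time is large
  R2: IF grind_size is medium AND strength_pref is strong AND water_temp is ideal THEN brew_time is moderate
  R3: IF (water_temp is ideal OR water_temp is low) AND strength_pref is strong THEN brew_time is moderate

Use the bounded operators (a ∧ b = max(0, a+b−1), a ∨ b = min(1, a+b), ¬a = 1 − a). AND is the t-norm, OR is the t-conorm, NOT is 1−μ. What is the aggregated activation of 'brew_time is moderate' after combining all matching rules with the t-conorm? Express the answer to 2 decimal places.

0.89

R1: strong=0.90, fine=0.66, low=0.21; AND[max(0, a+b−1)] → w = 0.00
R2: medium=0.13, strong=0.90, ideal=0.78; AND[max(0, a+b−1)] → w = 0.00
R3: (ideal=0.78 OR low=0.21) = 0.99; AND[max(0, a+b−1)] with strong=0.90 → w = 0.89
Rules with consequent 'moderate': {R2, R3} → strengths 0.00, 0.89
Aggregate via t-conorm [min(1, a+b)]: 0.89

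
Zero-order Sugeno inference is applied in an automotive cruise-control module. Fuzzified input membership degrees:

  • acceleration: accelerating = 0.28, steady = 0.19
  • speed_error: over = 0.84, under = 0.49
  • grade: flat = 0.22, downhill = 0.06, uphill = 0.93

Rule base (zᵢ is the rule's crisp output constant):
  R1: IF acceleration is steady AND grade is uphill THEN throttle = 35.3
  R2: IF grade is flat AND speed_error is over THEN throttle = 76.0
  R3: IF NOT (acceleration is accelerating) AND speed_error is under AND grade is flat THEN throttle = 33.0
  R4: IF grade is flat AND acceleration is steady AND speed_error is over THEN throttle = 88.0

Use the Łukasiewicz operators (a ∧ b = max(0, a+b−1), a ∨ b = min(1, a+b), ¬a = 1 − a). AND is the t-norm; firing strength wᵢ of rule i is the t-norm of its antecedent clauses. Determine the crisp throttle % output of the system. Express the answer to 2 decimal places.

48.87

R1 (z=35.3): steady=0.19, uphill=0.93; AND[max(0, a+b−1)] → w = 0.12
R2 (z=76.0): flat=0.22, over=0.84; AND[max(0, a+b−1)] → w = 0.06
R3 (z=33.0): ¬accelerating=1−0.28=0.72, under=0.49, flat=0.22; AND[max(0, a+b−1)] → w = 0.00
R4 (z=88.0): flat=0.22, steady=0.19, over=0.84; AND[max(0, a+b−1)] → w = 0.00
Weighted average = (0.12·35.3 + 0.06·76.0 + 0.00·33.0 + 0.00·88.0) / (0.12 + 0.06 + 0.00 + 0.00)
  = 8.7960 / 0.1800 = 48.87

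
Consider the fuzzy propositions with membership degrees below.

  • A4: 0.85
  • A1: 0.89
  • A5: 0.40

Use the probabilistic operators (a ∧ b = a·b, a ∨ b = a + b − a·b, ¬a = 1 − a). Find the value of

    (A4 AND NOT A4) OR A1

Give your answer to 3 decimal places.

0.904

NOT A4 = 1 − 0.8500 = 0.1500
A4 AND NOT A4 = a·b on (0.8500, 0.1500) = 0.1275
(A4 AND NOT A4) OR A1 = a + b − a·b on (0.1275, 0.8900) = 0.9040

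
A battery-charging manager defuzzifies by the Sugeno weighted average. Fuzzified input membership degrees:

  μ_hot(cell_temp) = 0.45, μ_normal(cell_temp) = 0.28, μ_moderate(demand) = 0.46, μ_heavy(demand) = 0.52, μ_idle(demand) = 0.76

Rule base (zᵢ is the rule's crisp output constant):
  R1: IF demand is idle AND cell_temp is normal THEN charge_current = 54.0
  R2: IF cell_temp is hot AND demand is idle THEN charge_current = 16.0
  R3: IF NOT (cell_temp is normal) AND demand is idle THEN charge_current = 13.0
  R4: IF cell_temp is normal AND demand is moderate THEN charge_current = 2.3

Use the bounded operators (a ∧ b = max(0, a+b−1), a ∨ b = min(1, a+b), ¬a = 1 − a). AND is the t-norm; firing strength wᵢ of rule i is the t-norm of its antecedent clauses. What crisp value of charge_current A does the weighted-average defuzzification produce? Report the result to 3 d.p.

R1 (z=54.0): idle=0.76, normal=0.28; AND[max(0, a+b−1)] → w = 0.04
R2 (z=16.0): hot=0.45, idle=0.76; AND[max(0, a+b−1)] → w = 0.21
R3 (z=13.0): ¬normal=1−0.28=0.72, idle=0.76; AND[max(0, a+b−1)] → w = 0.48
R4 (z=2.3): normal=0.28, moderate=0.46; AND[max(0, a+b−1)] → w = 0.00
Weighted average = (0.04·54.0 + 0.21·16.0 + 0.48·13.0 + 0.00·2.3) / (0.04 + 0.21 + 0.48 + 0.00)
  = 11.7600 / 0.7300 = 16.110

16.110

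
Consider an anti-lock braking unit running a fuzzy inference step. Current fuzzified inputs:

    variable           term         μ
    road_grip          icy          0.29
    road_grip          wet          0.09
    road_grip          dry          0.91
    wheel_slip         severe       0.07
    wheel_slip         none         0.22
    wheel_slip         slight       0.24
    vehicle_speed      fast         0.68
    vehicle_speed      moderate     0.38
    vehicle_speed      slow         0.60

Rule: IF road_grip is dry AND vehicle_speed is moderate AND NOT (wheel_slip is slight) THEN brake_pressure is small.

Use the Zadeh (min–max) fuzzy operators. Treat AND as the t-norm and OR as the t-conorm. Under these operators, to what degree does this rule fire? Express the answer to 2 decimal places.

0.38

firing strength: dry=0.91, moderate=0.38, ¬slight=1−0.24=0.76; AND[min(a, b)] → w = 0.38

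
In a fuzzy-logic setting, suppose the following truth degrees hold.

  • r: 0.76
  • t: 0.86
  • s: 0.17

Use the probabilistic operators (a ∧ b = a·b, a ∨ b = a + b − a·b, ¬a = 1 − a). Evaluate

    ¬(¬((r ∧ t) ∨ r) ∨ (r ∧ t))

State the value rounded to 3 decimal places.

0.318

r ∧ t = a·b on (0.7600, 0.8600) = 0.6536
(r ∧ t) ∨ r = a + b − a·b on (0.6536, 0.7600) = 0.9169
¬((r ∧ t) ∨ r) = 1 − 0.9169 = 0.0831
r ∧ t = a·b on (0.7600, 0.8600) = 0.6536
¬((r ∧ t) ∨ r) ∨ (r ∧ t) = a + b − a·b on (0.0831, 0.6536) = 0.6824
¬(¬((r ∧ t) ∨ r) ∨ (r ∧ t)) = 1 − 0.6824 = 0.3176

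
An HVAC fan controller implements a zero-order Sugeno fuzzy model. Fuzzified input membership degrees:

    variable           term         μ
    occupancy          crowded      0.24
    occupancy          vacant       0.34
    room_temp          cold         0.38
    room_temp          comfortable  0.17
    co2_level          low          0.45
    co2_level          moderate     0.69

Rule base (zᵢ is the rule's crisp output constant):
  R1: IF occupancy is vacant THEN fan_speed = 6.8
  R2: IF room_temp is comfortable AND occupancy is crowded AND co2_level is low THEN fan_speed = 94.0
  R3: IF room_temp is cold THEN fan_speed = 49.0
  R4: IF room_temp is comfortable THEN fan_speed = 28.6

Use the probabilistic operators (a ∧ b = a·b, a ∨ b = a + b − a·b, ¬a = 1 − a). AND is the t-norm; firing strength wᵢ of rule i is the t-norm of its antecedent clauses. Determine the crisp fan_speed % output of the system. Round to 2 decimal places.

30.30

R1 (z=6.8): vacant=0.34 → w = 0.3400
R2 (z=94.0): comfortable=0.17, crowded=0.24, low=0.45; AND[a·b] → w = 0.0184
R3 (z=49.0): cold=0.38 → w = 0.3800
R4 (z=28.6): comfortable=0.17 → w = 0.1700
Weighted average = (0.3400·6.8 + 0.0184·94.0 + 0.3800·49.0 + 0.1700·28.6) / (0.3400 + 0.0184 + 0.3800 + 0.1700)
  = 27.5198 / 0.9084 = 30.30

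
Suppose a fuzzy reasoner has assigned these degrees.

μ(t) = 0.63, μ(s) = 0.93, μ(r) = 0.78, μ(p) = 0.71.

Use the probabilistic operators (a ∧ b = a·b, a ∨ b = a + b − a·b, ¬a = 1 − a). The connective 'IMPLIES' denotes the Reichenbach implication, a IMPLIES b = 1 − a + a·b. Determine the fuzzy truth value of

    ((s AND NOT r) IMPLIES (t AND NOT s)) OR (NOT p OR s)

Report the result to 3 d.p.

NOT r = 1 − 0.7800 = 0.2200
s AND NOT r = a·b on (0.9300, 0.2200) = 0.2046
NOT s = 1 − 0.9300 = 0.0700
t AND NOT s = a·b on (0.6300, 0.0700) = 0.0441
(s AND NOT r) IMPLIES (t AND NOT s)  [Reichenbach: 1 − a + a·b] with a=0.2046, b=0.0441 → 0.8044
NOT p = 1 − 0.7100 = 0.2900
NOT p OR s = a + b − a·b on (0.2900, 0.9300) = 0.9503
((s AND NOT r) IMPLIES (t AND NOT s)) OR (NOT p OR s) = a + b − a·b on (0.8044, 0.9503) = 0.9903

0.990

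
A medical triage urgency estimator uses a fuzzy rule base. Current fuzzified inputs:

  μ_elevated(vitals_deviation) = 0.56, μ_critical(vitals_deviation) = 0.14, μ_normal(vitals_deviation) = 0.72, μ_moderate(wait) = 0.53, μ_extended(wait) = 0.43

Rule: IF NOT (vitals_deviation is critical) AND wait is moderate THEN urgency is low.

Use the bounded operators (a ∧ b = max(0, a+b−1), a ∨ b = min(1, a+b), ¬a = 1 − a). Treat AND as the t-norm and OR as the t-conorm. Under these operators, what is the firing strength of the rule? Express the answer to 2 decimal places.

0.39

firing strength: ¬critical=1−0.14=0.86, moderate=0.53; AND[max(0, a+b−1)] → w = 0.39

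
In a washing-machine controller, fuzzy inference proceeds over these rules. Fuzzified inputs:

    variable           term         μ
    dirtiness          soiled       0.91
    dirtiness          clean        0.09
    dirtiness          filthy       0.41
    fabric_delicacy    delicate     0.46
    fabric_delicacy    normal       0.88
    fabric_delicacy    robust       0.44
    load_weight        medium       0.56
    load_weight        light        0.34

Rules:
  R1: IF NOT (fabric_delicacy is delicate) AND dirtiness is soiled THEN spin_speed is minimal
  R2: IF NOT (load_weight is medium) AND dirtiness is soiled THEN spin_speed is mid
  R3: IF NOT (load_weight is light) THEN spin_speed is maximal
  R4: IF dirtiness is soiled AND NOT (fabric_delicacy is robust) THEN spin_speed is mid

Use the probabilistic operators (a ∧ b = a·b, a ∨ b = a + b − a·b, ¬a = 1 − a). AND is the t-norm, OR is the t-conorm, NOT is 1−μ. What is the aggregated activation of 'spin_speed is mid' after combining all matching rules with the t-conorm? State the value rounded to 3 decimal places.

0.706

R1: ¬delicate=1−0.46=0.54, soiled=0.91; AND[a·b] → w = 0.4914
R2: ¬medium=1−0.56=0.44, soiled=0.91; AND[a·b] → w = 0.4004
R3: ¬light=1−0.34=0.66 → w = 0.6600
R4: soiled=0.91, ¬robust=1−0.44=0.56; AND[a·b] → w = 0.5096
Rules with consequent 'mid': {R2, R4} → strengths 0.4004, 0.5096
Aggregate via t-conorm [a + b − a·b]: 0.7060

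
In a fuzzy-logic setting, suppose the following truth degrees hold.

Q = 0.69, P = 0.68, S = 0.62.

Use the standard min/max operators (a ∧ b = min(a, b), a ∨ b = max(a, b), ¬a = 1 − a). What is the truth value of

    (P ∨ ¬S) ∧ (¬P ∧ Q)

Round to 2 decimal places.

0.32

¬S = 1 − 0.62 = 0.38
P ∨ ¬S = max(a, b) on (0.68, 0.38) = 0.68
¬P = 1 − 0.68 = 0.32
¬P ∧ Q = min(a, b) on (0.32, 0.69) = 0.32
(P ∨ ¬S) ∧ (¬P ∧ Q) = min(a, b) on (0.68, 0.32) = 0.32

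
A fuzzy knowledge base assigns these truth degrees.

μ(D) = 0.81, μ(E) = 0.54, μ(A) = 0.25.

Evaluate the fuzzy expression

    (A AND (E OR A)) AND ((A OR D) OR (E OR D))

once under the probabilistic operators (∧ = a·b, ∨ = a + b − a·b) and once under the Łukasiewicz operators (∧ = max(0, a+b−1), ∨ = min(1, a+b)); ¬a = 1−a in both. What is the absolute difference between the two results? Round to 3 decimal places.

0.122

Under probabilistic:
  E OR A = a + b − a·b on (0.5400, 0.2500) = 0.6550
  A AND (E OR A) = a·b on (0.2500, 0.6550) = 0.1638
  A OR D = a + b − a·b on (0.2500, 0.8100) = 0.8575
  E OR D = a + b − a·b on (0.5400, 0.8100) = 0.9126
  (A OR D) OR (E OR D) = a + b − a·b on (0.8575, 0.9126) = 0.9875
  (A AND (E OR A)) AND ((A OR D) OR (E OR D)) = a·b on (0.1638, 0.9875) = 0.1617
  → value = 0.1617
Under Łukasiewicz:
  E OR A = min(1, a+b) on (0.54, 0.25) = 0.79
  A AND (E OR A) = max(0, a+b−1) on (0.25, 0.79) = 0.04
  A OR D = min(1, a+b) on (0.25, 0.81) = 1.00
  E OR D = min(1, a+b) on (0.54, 0.81) = 1.00
  (A OR D) OR (E OR D) = min(1, a+b) on (1.00, 1.00) = 1.00
  (A AND (E OR A)) AND ((A OR D) OR (E OR D)) = max(0, a+b−1) on (0.04, 1.00) = 0.04
  → value = 0.0400
|0.1617 − 0.0400| = 0.122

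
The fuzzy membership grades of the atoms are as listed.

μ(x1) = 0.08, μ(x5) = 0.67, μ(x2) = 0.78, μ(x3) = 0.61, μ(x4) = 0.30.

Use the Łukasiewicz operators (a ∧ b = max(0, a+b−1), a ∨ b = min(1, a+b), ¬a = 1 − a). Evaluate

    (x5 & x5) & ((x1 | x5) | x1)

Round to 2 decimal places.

0.17

x5 & x5 = max(0, a+b−1) on (0.67, 0.67) = 0.34
x1 | x5 = min(1, a+b) on (0.08, 0.67) = 0.75
(x1 | x5) | x1 = min(1, a+b) on (0.75, 0.08) = 0.83
(x5 & x5) & ((x1 | x5) | x1) = max(0, a+b−1) on (0.34, 0.83) = 0.17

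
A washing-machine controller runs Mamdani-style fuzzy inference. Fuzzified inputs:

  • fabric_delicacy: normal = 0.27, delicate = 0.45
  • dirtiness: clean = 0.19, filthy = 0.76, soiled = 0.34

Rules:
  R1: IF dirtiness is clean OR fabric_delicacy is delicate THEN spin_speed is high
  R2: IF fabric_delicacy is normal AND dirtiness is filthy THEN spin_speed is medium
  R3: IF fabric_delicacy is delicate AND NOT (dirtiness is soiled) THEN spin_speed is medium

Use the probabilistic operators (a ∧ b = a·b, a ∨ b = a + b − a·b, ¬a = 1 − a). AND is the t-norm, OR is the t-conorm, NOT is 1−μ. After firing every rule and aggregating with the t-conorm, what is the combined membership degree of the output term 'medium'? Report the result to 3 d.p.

0.441

R1: clean=0.19, delicate=0.45; OR[a + b − a·b] → w = 0.5545
R2: normal=0.27, filthy=0.76; AND[a·b] → w = 0.2052
R3: delicate=0.45, ¬soiled=1−0.34=0.66; AND[a·b] → w = 0.2970
Rules with consequent 'medium': {R2, R3} → strengths 0.2052, 0.2970
Aggregate via t-conorm [a + b − a·b]: 0.4413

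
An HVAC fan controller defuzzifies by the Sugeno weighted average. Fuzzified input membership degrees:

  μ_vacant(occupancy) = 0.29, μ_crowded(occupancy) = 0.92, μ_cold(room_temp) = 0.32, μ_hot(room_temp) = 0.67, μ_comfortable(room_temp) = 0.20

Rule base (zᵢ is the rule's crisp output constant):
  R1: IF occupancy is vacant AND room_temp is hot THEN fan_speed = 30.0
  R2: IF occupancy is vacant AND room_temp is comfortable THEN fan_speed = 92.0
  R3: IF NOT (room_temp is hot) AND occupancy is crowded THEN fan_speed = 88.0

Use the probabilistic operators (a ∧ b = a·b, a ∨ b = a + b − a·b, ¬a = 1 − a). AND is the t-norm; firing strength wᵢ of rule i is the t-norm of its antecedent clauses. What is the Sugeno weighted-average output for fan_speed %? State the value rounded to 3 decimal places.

68.145

R1 (z=30.0): vacant=0.29, hot=0.67; AND[a·b] → w = 0.1943
R2 (z=92.0): vacant=0.29, comfortable=0.20; AND[a·b] → w = 0.0580
R3 (z=88.0): ¬hot=1−0.67=0.33, crowded=0.92; AND[a·b] → w = 0.3036
Weighted average = (0.1943·30.0 + 0.0580·92.0 + 0.3036·88.0) / (0.1943 + 0.0580 + 0.3036)
  = 37.8818 / 0.5559 = 68.145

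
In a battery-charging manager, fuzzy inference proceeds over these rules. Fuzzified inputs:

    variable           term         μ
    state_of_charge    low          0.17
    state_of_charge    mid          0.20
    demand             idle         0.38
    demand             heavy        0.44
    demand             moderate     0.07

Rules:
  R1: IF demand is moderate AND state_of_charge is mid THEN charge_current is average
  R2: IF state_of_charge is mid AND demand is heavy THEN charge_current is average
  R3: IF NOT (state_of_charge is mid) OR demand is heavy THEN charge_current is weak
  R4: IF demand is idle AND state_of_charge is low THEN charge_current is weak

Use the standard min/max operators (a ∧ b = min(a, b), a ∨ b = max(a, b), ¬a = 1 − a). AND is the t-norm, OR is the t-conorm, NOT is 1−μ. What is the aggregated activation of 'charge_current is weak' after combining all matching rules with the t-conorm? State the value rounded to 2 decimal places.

0.80

R1: moderate=0.07, mid=0.20; AND[min(a, b)] → w = 0.07
R2: mid=0.20, heavy=0.44; AND[min(a, b)] → w = 0.20
R3: ¬mid=1−0.20=0.80, heavy=0.44; OR[max(a, b)] → w = 0.80
R4: idle=0.38, low=0.17; AND[min(a, b)] → w = 0.17
Rules with consequent 'weak': {R3, R4} → strengths 0.80, 0.17
Aggregate via t-conorm [max(a, b)]: 0.80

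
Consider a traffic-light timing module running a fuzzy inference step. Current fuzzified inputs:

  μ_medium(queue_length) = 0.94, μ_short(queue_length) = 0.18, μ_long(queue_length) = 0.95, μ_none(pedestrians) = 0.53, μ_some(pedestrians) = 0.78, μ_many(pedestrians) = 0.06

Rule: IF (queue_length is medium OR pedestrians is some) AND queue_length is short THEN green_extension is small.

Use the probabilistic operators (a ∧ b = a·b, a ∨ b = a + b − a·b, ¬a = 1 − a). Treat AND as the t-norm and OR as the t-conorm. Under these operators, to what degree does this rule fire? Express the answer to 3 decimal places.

0.178

firing strength: (medium=0.94 OR some=0.78) = 0.9868; AND[a·b] with short=0.18 → w = 0.1776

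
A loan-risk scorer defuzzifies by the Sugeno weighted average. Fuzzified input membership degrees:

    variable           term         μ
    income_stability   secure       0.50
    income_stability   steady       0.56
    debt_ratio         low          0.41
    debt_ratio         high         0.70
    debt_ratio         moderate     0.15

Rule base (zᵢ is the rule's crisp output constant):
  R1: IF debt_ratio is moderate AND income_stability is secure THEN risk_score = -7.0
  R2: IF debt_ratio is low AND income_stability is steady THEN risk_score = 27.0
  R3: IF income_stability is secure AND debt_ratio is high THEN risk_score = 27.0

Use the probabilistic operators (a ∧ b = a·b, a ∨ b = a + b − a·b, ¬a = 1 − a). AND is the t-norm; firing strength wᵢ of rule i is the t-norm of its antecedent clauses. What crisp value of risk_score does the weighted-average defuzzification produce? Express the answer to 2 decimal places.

R1 (z=-7.0): moderate=0.15, secure=0.50; AND[a·b] → w = 0.0750
R2 (z=27.0): low=0.41, steady=0.56; AND[a·b] → w = 0.2296
R3 (z=27.0): secure=0.50, high=0.70; AND[a·b] → w = 0.3500
Weighted average = (0.0750·-7.0 + 0.2296·27.0 + 0.3500·27.0) / (0.0750 + 0.2296 + 0.3500)
  = 15.1242 / 0.6546 = 23.10

23.10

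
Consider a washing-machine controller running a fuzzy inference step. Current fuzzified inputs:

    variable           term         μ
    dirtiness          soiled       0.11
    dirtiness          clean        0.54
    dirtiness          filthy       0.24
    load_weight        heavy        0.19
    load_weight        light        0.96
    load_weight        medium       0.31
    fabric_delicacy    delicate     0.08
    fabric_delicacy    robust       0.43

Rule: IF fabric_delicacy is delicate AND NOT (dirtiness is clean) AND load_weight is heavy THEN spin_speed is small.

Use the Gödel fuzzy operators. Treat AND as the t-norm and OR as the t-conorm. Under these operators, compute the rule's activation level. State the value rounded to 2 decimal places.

0.08

firing strength: delicate=0.08, ¬clean=1−0.54=0.46, heavy=0.19; AND[min(a, b)] → w = 0.08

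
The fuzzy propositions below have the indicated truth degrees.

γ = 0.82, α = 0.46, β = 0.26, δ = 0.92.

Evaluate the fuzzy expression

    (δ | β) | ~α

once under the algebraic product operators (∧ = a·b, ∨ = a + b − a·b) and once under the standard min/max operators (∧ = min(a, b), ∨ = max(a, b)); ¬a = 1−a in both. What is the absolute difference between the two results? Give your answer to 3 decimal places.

Under algebraic product:
  δ | β = a + b − a·b on (0.9200, 0.2600) = 0.9408
  ~α = 1 − 0.4600 = 0.5400
  (δ | β) | ~α = a + b − a·b on (0.9408, 0.5400) = 0.9728
  → value = 0.9728
Under standard min/max:
  δ | β = max(a, b) on (0.92, 0.26) = 0.92
  ~α = 1 − 0.46 = 0.54
  (δ | β) | ~α = max(a, b) on (0.92, 0.54) = 0.92
  → value = 0.9200
|0.9728 − 0.9200| = 0.053

0.053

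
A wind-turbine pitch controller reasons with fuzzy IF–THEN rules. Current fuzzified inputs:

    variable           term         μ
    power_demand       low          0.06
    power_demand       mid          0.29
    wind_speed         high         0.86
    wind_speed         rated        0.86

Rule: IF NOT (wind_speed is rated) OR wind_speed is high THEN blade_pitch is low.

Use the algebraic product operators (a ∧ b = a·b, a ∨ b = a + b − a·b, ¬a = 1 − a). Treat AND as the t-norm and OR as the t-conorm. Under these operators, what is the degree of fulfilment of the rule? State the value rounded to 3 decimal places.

0.880

firing strength: ¬rated=1−0.86=0.14, high=0.86; OR[a + b − a·b] → w = 0.8796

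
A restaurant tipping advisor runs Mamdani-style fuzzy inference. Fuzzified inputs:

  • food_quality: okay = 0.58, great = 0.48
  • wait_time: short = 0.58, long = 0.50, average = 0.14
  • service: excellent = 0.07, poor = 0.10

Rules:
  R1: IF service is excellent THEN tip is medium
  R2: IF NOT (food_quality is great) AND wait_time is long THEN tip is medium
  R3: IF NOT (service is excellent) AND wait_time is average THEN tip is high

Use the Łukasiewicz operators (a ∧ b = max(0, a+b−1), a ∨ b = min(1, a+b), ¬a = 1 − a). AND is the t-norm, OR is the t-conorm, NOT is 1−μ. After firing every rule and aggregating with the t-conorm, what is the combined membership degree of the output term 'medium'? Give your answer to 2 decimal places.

0.09

R1: excellent=0.07 → w = 0.07
R2: ¬great=1−0.48=0.52, long=0.50; AND[max(0, a+b−1)] → w = 0.02
R3: ¬excellent=1−0.07=0.93, average=0.14; AND[max(0, a+b−1)] → w = 0.07
Rules with consequent 'medium': {R1, R2} → strengths 0.07, 0.02
Aggregate via t-conorm [min(1, a+b)]: 0.09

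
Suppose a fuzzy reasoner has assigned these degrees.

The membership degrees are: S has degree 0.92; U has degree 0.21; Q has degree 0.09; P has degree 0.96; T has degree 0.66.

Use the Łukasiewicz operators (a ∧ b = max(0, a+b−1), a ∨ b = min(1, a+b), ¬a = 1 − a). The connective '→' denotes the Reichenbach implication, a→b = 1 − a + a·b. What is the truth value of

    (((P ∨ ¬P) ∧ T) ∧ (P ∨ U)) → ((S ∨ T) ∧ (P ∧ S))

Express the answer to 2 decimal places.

¬P = 1 − 0.96 = 0.04
P ∨ ¬P = min(1, a+b) on (0.96, 0.04) = 1.00
(P ∨ ¬P) ∧ T = max(0, a+b−1) on (1.00, 0.66) = 0.66
P ∨ U = min(1, a+b) on (0.96, 0.21) = 1.00
((P ∨ ¬P) ∧ T) ∧ (P ∨ U) = max(0, a+b−1) on (0.66, 1.00) = 0.66
S ∨ T = min(1, a+b) on (0.92, 0.66) = 1.00
P ∧ S = max(0, a+b−1) on (0.96, 0.92) = 0.88
(S ∨ T) ∧ (P ∧ S) = max(0, a+b−1) on (1.00, 0.88) = 0.88
(((P ∨ ¬P) ∧ T) ∧ (P ∨ U)) → ((S ∨ T) ∧ (P ∧ S))  [Reichenbach: 1 − a + a·b] with a=0.66, b=0.88 → 0.92

0.92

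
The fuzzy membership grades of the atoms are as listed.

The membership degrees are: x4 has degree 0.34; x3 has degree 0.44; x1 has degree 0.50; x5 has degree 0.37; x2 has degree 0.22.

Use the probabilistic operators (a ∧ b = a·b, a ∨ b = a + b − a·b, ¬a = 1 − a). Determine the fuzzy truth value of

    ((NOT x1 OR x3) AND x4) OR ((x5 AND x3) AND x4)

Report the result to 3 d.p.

0.287

NOT x1 = 1 − 0.5000 = 0.5000
NOT x1 OR x3 = a + b − a·b on (0.5000, 0.4400) = 0.7200
(NOT x1 OR x3) AND x4 = a·b on (0.7200, 0.3400) = 0.2448
x5 AND x3 = a·b on (0.3700, 0.4400) = 0.1628
(x5 AND x3) AND x4 = a·b on (0.1628, 0.3400) = 0.0554
((NOT x1 OR x3) AND x4) OR ((x5 AND x3) AND x4) = a + b − a·b on (0.2448, 0.0554) = 0.2866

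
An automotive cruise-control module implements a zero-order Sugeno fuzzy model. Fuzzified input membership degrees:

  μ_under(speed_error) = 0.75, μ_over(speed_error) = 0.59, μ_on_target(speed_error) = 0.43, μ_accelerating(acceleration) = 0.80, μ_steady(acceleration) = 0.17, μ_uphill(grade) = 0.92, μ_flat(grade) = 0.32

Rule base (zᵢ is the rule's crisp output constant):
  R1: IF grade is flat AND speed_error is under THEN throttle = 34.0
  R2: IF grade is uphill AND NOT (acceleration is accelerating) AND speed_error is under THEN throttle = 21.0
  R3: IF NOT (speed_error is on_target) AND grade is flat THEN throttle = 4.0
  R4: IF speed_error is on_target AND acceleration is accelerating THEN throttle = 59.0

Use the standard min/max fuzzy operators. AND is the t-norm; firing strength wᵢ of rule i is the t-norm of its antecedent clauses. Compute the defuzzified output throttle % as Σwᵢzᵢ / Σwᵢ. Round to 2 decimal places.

32.86

R1 (z=34.0): flat=0.32, under=0.75; AND[min(a, b)] → w = 0.32
R2 (z=21.0): uphill=0.92, ¬accelerating=1−0.80=0.20, under=0.75; AND[min(a, b)] → w = 0.20
R3 (z=4.0): ¬on_target=1−0.43=0.57, flat=0.32; AND[min(a, b)] → w = 0.32
R4 (z=59.0): on_target=0.43, accelerating=0.80; AND[min(a, b)] → w = 0.43
Weighted average = (0.32·34.0 + 0.20·21.0 + 0.32·4.0 + 0.43·59.0) / (0.32 + 0.20 + 0.32 + 0.43)
  = 41.7300 / 1.2700 = 32.86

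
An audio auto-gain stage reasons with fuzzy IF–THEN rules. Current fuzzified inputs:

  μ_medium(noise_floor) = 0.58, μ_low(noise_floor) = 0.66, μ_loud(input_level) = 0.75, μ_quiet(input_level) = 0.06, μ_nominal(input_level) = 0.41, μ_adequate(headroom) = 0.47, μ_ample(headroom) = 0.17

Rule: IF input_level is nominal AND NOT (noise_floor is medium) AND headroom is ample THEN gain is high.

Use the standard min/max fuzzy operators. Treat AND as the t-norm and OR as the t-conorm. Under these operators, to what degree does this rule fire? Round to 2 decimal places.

0.17

firing strength: nominal=0.41, ¬medium=1−0.58=0.42, ample=0.17; AND[min(a, b)] → w = 0.17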